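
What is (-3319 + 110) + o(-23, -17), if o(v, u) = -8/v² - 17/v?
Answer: -1697178/529 ≈ -3208.3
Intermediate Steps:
o(v, u) = -17/v - 8/v² (o(v, u) = -8/v² - 17/v = -17/v - 8/v²)
(-3319 + 110) + o(-23, -17) = (-3319 + 110) + (-8 - 17*(-23))/(-23)² = -3209 + (-8 + 391)/529 = -3209 + (1/529)*383 = -3209 + 383/529 = -1697178/529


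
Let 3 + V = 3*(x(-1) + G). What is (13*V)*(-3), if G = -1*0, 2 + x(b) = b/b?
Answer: 234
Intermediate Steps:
x(b) = -1 (x(b) = -2 + b/b = -2 + 1 = -1)
G = 0
V = -6 (V = -3 + 3*(-1 + 0) = -3 + 3*(-1) = -3 - 3 = -6)
(13*V)*(-3) = (13*(-6))*(-3) = -78*(-3) = 234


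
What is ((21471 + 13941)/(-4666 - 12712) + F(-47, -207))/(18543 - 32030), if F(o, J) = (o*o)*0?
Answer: 17706/117188543 ≈ 0.00015109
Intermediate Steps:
F(o, J) = 0 (F(o, J) = o**2*0 = 0)
((21471 + 13941)/(-4666 - 12712) + F(-47, -207))/(18543 - 32030) = ((21471 + 13941)/(-4666 - 12712) + 0)/(18543 - 32030) = (35412/(-17378) + 0)/(-13487) = (35412*(-1/17378) + 0)*(-1/13487) = (-17706/8689 + 0)*(-1/13487) = -17706/8689*(-1/13487) = 17706/117188543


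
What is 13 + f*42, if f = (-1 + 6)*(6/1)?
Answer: 1273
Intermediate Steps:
f = 30 (f = 5*(6*1) = 5*6 = 30)
13 + f*42 = 13 + 30*42 = 13 + 1260 = 1273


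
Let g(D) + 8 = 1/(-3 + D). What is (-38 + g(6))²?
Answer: 18769/9 ≈ 2085.4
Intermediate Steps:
g(D) = -8 + 1/(-3 + D)
(-38 + g(6))² = (-38 + (25 - 8*6)/(-3 + 6))² = (-38 + (25 - 48)/3)² = (-38 + (⅓)*(-23))² = (-38 - 23/3)² = (-137/3)² = 18769/9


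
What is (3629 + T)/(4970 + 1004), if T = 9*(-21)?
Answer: 1720/2987 ≈ 0.57583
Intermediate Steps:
T = -189
(3629 + T)/(4970 + 1004) = (3629 - 189)/(4970 + 1004) = 3440/5974 = 3440*(1/5974) = 1720/2987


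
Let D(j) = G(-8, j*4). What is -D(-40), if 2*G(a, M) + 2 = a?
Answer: 5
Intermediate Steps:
G(a, M) = -1 + a/2
D(j) = -5 (D(j) = -1 + (½)*(-8) = -1 - 4 = -5)
-D(-40) = -1*(-5) = 5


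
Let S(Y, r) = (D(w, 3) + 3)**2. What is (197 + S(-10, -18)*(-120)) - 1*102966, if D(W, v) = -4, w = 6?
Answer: -102889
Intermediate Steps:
S(Y, r) = 1 (S(Y, r) = (-4 + 3)**2 = (-1)**2 = 1)
(197 + S(-10, -18)*(-120)) - 1*102966 = (197 + 1*(-120)) - 1*102966 = (197 - 120) - 102966 = 77 - 102966 = -102889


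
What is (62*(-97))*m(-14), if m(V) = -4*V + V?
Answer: -252588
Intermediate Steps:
m(V) = -3*V
(62*(-97))*m(-14) = (62*(-97))*(-3*(-14)) = -6014*42 = -252588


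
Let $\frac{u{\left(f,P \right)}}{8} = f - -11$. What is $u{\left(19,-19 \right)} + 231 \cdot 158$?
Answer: $36738$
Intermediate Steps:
$u{\left(f,P \right)} = 88 + 8 f$ ($u{\left(f,P \right)} = 8 \left(f - -11\right) = 8 \left(f + 11\right) = 8 \left(11 + f\right) = 88 + 8 f$)
$u{\left(19,-19 \right)} + 231 \cdot 158 = \left(88 + 8 \cdot 19\right) + 231 \cdot 158 = \left(88 + 152\right) + 36498 = 240 + 36498 = 36738$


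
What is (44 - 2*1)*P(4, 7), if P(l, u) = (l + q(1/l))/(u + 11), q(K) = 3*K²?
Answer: 469/48 ≈ 9.7708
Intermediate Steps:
P(l, u) = (l + 3/l²)/(11 + u) (P(l, u) = (l + 3*(1/l)²)/(u + 11) = (l + 3/l²)/(11 + u))
(44 - 2*1)*P(4, 7) = (44 - 2*1)*((3 + 4³)/(4²*(11 + 7))) = (44 - 2)*((1/16)*(3 + 64)/18) = 42*((1/16)*(1/18)*67) = 42*(67/288) = 469/48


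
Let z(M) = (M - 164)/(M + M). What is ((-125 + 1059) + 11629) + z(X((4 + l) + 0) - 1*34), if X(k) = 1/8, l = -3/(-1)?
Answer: 6810729/542 ≈ 12566.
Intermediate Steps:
l = 3 (l = -3*(-1) = 3)
X(k) = ⅛
z(M) = (-164 + M)/(2*M) (z(M) = (-164 + M)/((2*M)) = (-164 + M)*(1/(2*M)) = (-164 + M)/(2*M))
((-125 + 1059) + 11629) + z(X((4 + l) + 0) - 1*34) = ((-125 + 1059) + 11629) + (-164 + (⅛ - 1*34))/(2*(⅛ - 1*34)) = (934 + 11629) + (-164 + (⅛ - 34))/(2*(⅛ - 34)) = 12563 + (-164 - 271/8)/(2*(-271/8)) = 12563 + (½)*(-8/271)*(-1583/8) = 12563 + 1583/542 = 6810729/542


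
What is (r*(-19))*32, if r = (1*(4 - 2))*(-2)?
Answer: 2432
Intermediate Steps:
r = -4 (r = (1*2)*(-2) = 2*(-2) = -4)
(r*(-19))*32 = -4*(-19)*32 = 76*32 = 2432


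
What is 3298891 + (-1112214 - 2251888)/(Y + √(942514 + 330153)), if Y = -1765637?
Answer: 5142104357373731428/1558736371551 + 1682051*√1272667/1558736371551 ≈ 3.2989e+6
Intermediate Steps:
3298891 + (-1112214 - 2251888)/(Y + √(942514 + 330153)) = 3298891 + (-1112214 - 2251888)/(-1765637 + √(942514 + 330153)) = 3298891 - 3364102/(-1765637 + √1272667)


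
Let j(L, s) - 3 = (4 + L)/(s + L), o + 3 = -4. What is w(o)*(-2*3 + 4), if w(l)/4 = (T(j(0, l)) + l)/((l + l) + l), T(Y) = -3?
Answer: -80/21 ≈ -3.8095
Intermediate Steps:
o = -7 (o = -3 - 4 = -7)
j(L, s) = 3 + (4 + L)/(L + s) (j(L, s) = 3 + (4 + L)/(s + L) = 3 + (4 + L)/(L + s))
w(l) = 4*(-3 + l)/(3*l) (w(l) = 4*((-3 + l)/((l + l) + l)) = 4*((-3 + l)/(2*l + l)) = 4*((-3 + l)/((3*l))) = 4*((-3 + l)*(1/(3*l))) = 4*((-3 + l)/(3*l)) = 4*(-3 + l)/(3*l))
w(o)*(-2*3 + 4) = (4/3 - 4/(-7))*(-2*3 + 4) = (4/3 - 4*(-⅐))*(-6 + 4) = (4/3 + 4/7)*(-2) = (40/21)*(-2) = -80/21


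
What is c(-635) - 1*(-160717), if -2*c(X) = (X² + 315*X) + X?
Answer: 118869/2 ≈ 59435.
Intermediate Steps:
c(X) = -158*X - X²/2 (c(X) = -((X² + 315*X) + X)/2 = -(X² + 316*X)/2 = -158*X - X²/2)
c(-635) - 1*(-160717) = -½*(-635)*(316 - 635) - 1*(-160717) = -½*(-635)*(-319) + 160717 = -202565/2 + 160717 = 118869/2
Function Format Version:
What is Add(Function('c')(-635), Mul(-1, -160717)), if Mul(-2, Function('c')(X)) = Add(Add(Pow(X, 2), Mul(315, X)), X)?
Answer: Rational(118869, 2) ≈ 59435.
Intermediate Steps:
Function('c')(X) = Add(Mul(-158, X), Mul(Rational(-1, 2), Pow(X, 2))) (Function('c')(X) = Mul(Rational(-1, 2), Add(Add(Pow(X, 2), Mul(315, X)), X)) = Mul(Rational(-1, 2), Add(Pow(X, 2), Mul(316, X))) = Add(Mul(-158, X), Mul(Rational(-1, 2), Pow(X, 2))))
Add(Function('c')(-635), Mul(-1, -160717)) = Add(Mul(Rational(-1, 2), -635, Add(316, -635)), Mul(-1, -160717)) = Add(Mul(Rational(-1, 2), -635, -319), 160717) = Add(Rational(-202565, 2), 160717) = Rational(118869, 2)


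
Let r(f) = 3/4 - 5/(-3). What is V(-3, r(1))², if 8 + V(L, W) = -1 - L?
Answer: 36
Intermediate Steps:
r(f) = 29/12 (r(f) = 3*(¼) - 5*(-⅓) = ¾ + 5/3 = 29/12)
V(L, W) = -9 - L (V(L, W) = -8 + (-1 - L) = -9 - L)
V(-3, r(1))² = (-9 - 1*(-3))² = (-9 + 3)² = (-6)² = 36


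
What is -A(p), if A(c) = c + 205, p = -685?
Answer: 480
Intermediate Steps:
A(c) = 205 + c
-A(p) = -(205 - 685) = -1*(-480) = 480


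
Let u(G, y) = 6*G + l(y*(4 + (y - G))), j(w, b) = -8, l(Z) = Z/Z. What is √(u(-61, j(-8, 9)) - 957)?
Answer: I*√1322 ≈ 36.359*I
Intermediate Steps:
l(Z) = 1
u(G, y) = 1 + 6*G (u(G, y) = 6*G + 1 = 1 + 6*G)
√(u(-61, j(-8, 9)) - 957) = √((1 + 6*(-61)) - 957) = √((1 - 366) - 957) = √(-365 - 957) = √(-1322) = I*√1322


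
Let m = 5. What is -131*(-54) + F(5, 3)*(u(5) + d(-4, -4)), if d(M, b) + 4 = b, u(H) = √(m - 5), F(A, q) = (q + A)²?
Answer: 6562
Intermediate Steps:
F(A, q) = (A + q)²
u(H) = 0 (u(H) = √(5 - 5) = √0 = 0)
d(M, b) = -4 + b
-131*(-54) + F(5, 3)*(u(5) + d(-4, -4)) = -131*(-54) + (5 + 3)²*(0 + (-4 - 4)) = 7074 + 8²*(0 - 8) = 7074 + 64*(-8) = 7074 - 512 = 6562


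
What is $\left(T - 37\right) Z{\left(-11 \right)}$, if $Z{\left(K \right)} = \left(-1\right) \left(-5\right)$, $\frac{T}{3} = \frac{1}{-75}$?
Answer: $- \frac{926}{5} \approx -185.2$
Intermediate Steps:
$T = - \frac{1}{25}$ ($T = \frac{3}{-75} = 3 \left(- \frac{1}{75}\right) = - \frac{1}{25} \approx -0.04$)
$Z{\left(K \right)} = 5$
$\left(T - 37\right) Z{\left(-11 \right)} = \left(- \frac{1}{25} - 37\right) 5 = \left(- \frac{926}{25}\right) 5 = - \frac{926}{5}$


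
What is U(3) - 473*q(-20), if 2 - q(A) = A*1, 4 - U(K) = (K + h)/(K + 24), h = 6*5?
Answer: -93629/9 ≈ -10403.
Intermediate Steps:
h = 30
U(K) = 4 - (30 + K)/(24 + K) (U(K) = 4 - (K + 30)/(K + 24) = 4 - (30 + K)/(24 + K))
q(A) = 2 - A
U(3) - 473*q(-20) = 3*(22 + 3)/(24 + 3) - 473*(2 - 1*(-20)) = 3*25/27 - 473*(2 + 20) = 3*(1/27)*25 - 473*22 = 25/9 - 10406 = -93629/9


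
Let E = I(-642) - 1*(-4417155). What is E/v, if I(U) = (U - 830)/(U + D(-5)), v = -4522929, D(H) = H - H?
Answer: -1417907491/1451860209 ≈ -0.97661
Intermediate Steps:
D(H) = 0
I(U) = (-830 + U)/U (I(U) = (U - 830)/(U + 0) = (-830 + U)/U)
E = 1417907491/321 (E = (-830 - 642)/(-642) - 1*(-4417155) = -1/642*(-1472) + 4417155 = 736/321 + 4417155 = 1417907491/321 ≈ 4.4172e+6)
E/v = (1417907491/321)/(-4522929) = (1417907491/321)*(-1/4522929) = -1417907491/1451860209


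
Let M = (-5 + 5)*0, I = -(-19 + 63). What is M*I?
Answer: 0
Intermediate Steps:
I = -44 (I = -1*44 = -44)
M = 0 (M = 0*0 = 0)
M*I = 0*(-44) = 0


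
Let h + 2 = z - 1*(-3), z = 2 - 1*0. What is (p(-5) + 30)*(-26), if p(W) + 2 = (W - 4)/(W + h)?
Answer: -845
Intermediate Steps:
z = 2 (z = 2 + 0 = 2)
h = 3 (h = -2 + (2 - 1*(-3)) = -2 + (2 + 3) = -2 + 5 = 3)
p(W) = -2 + (-4 + W)/(3 + W) (p(W) = -2 + (W - 4)/(W + 3) = -2 + (-4 + W)/(3 + W))
(p(-5) + 30)*(-26) = ((-10 - 1*(-5))/(3 - 5) + 30)*(-26) = ((-10 + 5)/(-2) + 30)*(-26) = (-1/2*(-5) + 30)*(-26) = (5/2 + 30)*(-26) = (65/2)*(-26) = -845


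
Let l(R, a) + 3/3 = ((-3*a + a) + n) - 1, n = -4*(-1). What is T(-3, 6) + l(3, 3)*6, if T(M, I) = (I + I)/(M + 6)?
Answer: -20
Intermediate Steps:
n = 4
l(R, a) = 2 - 2*a (l(R, a) = -1 + (((-3*a + a) + 4) - 1) = -1 + ((-2*a + 4) - 1) = -1 + ((4 - 2*a) - 1) = -1 + (3 - 2*a) = 2 - 2*a)
T(M, I) = 2*I/(6 + M) (T(M, I) = (2*I)/(6 + M) = 2*I/(6 + M))
T(-3, 6) + l(3, 3)*6 = 2*6/(6 - 3) + (2 - 2*3)*6 = 2*6/3 + (2 - 6)*6 = 2*6*(⅓) - 4*6 = 4 - 24 = -20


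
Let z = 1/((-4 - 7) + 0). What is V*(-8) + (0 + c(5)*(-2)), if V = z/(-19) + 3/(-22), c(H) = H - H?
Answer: 20/19 ≈ 1.0526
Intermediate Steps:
c(H) = 0
z = -1/11 (z = 1/(-11 + 0) = 1/(-11) = -1/11 ≈ -0.090909)
V = -5/38 (V = -1/11/(-19) + 3/(-22) = -1/11*(-1/19) + 3*(-1/22) = 1/209 - 3/22 = -5/38 ≈ -0.13158)
V*(-8) + (0 + c(5)*(-2)) = -5/38*(-8) + (0 + 0*(-2)) = 20/19 + (0 + 0) = 20/19 + 0 = 20/19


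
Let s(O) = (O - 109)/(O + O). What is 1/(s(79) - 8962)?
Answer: -79/708013 ≈ -0.00011158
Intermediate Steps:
s(O) = (-109 + O)/(2*O) (s(O) = (-109 + O)/((2*O)) = (-109 + O)*(1/(2*O)) = (-109 + O)/(2*O))
1/(s(79) - 8962) = 1/((1/2)*(-109 + 79)/79 - 8962) = 1/((1/2)*(1/79)*(-30) - 8962) = 1/(-15/79 - 8962) = 1/(-708013/79) = -79/708013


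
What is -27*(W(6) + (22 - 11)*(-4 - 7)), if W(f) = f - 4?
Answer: 3213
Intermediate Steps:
W(f) = -4 + f
-27*(W(6) + (22 - 11)*(-4 - 7)) = -27*((-4 + 6) + (22 - 11)*(-4 - 7)) = -27*(2 + 11*(-11)) = -27*(2 - 121) = -27*(-119) = 3213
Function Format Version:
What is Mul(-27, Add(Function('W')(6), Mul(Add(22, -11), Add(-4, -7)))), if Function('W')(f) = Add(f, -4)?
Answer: 3213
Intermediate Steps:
Function('W')(f) = Add(-4, f)
Mul(-27, Add(Function('W')(6), Mul(Add(22, -11), Add(-4, -7)))) = Mul(-27, Add(Add(-4, 6), Mul(Add(22, -11), Add(-4, -7)))) = Mul(-27, Add(2, Mul(11, -11))) = Mul(-27, Add(2, -121)) = Mul(-27, -119) = 3213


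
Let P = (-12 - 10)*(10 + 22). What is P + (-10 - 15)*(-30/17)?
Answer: -11218/17 ≈ -659.88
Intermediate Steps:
P = -704 (P = -22*32 = -704)
P + (-10 - 15)*(-30/17) = -704 + (-10 - 15)*(-30/17) = -704 - (-750)/17 = -704 - 25*(-30/17) = -704 + 750/17 = -11218/17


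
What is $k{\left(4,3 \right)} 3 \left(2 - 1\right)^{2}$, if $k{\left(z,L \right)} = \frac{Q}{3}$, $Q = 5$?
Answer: $5$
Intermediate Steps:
$k{\left(z,L \right)} = \frac{5}{3}$
$k{\left(4,3 \right)} 3 \left(2 - 1\right)^{2} = \frac{5}{3} \cdot 3 \left(2 - 1\right)^{2} = 5 \cdot 1^{2} = 5 \cdot 1 = 5$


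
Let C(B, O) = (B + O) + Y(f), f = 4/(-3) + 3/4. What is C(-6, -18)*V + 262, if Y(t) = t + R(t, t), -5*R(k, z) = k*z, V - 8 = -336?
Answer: 751289/90 ≈ 8347.7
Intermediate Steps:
f = -7/12 (f = 4*(-1/3) + 3*(1/4) = -4/3 + 3/4 = -7/12 ≈ -0.58333)
V = -328 (V = 8 - 336 = -328)
R(k, z) = -k*z/5
Y(t) = t - t**2/5 (Y(t) = t - t*t/5 = t - t**2/5)
C(B, O) = -469/720 + B + O (C(B, O) = (B + O) + (1/5)*(-7/12)*(5 - 1*(-7/12)) = (B + O) + (1/5)*(-7/12)*(5 + 7/12) = (B + O) + (1/5)*(-7/12)*(67/12) = (B + O) - 469/720 = -469/720 + B + O)
C(-6, -18)*V + 262 = (-469/720 - 6 - 18)*(-328) + 262 = -17749/720*(-328) + 262 = 727709/90 + 262 = 751289/90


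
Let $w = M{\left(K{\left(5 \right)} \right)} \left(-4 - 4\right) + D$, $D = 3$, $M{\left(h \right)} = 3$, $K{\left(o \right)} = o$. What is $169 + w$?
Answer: $148$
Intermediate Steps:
$w = -21$ ($w = 3 \left(-4 - 4\right) + 3 = 3 \left(-8\right) + 3 = -24 + 3 = -21$)
$169 + w = 169 - 21 = 148$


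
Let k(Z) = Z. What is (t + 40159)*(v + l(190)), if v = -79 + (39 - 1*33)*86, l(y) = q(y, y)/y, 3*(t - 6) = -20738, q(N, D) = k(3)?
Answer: 8283122981/570 ≈ 1.4532e+7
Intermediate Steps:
q(N, D) = 3
t = -20720/3 (t = 6 + (1/3)*(-20738) = 6 - 20738/3 = -20720/3 ≈ -6906.7)
l(y) = 3/y
v = 437 (v = -79 + (39 - 33)*86 = -79 + 6*86 = -79 + 516 = 437)
(t + 40159)*(v + l(190)) = (-20720/3 + 40159)*(437 + 3/190) = 99757*(437 + 3*(1/190))/3 = 99757*(437 + 3/190)/3 = (99757/3)*(83033/190) = 8283122981/570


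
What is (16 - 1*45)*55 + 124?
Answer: -1471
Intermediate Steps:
(16 - 1*45)*55 + 124 = (16 - 45)*55 + 124 = -29*55 + 124 = -1595 + 124 = -1471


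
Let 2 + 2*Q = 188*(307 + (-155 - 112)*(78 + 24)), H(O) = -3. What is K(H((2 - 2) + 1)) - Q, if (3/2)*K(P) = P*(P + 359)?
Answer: 2530427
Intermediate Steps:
K(P) = 2*P*(359 + P)/3 (K(P) = 2*(P*(P + 359))/3 = 2*(P*(359 + P))/3 = 2*P*(359 + P)/3)
Q = -2531139 (Q = -1 + (188*(307 + (-155 - 112)*(78 + 24)))/2 = -1 + (188*(307 - 267*102))/2 = -1 + (188*(307 - 27234))/2 = -1 + (188*(-26927))/2 = -1 + (1/2)*(-5062276) = -1 - 2531138 = -2531139)
K(H((2 - 2) + 1)) - Q = (2/3)*(-3)*(359 - 3) - 1*(-2531139) = (2/3)*(-3)*356 + 2531139 = -712 + 2531139 = 2530427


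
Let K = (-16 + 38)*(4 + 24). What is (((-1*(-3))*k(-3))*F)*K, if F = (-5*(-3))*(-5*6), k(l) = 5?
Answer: -4158000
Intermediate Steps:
K = 616 (K = 22*28 = 616)
F = -450 (F = 15*(-30) = -450)
(((-1*(-3))*k(-3))*F)*K = ((-1*(-3)*5)*(-450))*616 = ((3*5)*(-450))*616 = (15*(-450))*616 = -6750*616 = -4158000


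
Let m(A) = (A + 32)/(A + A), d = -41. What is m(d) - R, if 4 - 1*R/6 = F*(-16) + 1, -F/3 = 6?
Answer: 140229/82 ≈ 1710.1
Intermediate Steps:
F = -18 (F = -3*6 = -18)
R = -1710 (R = 24 - 6*(-18*(-16) + 1) = 24 - 6*(288 + 1) = 24 - 6*289 = 24 - 1734 = -1710)
m(A) = (32 + A)/(2*A) (m(A) = (32 + A)/((2*A)) = (32 + A)*(1/(2*A)) = (32 + A)/(2*A))
m(d) - R = (½)*(32 - 41)/(-41) - 1*(-1710) = (½)*(-1/41)*(-9) + 1710 = 9/82 + 1710 = 140229/82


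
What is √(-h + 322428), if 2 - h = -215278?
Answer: 2*√26787 ≈ 327.33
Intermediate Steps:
h = 215280 (h = 2 - 1*(-215278) = 2 + 215278 = 215280)
√(-h + 322428) = √(-1*215280 + 322428) = √(-215280 + 322428) = √107148 = 2*√26787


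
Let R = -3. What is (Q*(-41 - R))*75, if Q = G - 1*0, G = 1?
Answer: -2850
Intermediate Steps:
Q = 1 (Q = 1 - 1*0 = 1 + 0 = 1)
(Q*(-41 - R))*75 = (1*(-41 - 1*(-3)))*75 = (1*(-41 + 3))*75 = (1*(-38))*75 = -38*75 = -2850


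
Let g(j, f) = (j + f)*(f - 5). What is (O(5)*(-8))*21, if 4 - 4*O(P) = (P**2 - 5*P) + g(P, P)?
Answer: -168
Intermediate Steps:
g(j, f) = (-5 + f)*(f + j) (g(j, f) = (f + j)*(-5 + f) = (-5 + f)*(f + j))
O(P) = 1 - 3*P**2/4 + 15*P/4 (O(P) = 1 - ((P**2 - 5*P) + (P**2 - 5*P - 5*P + P*P))/4 = 1 - ((P**2 - 5*P) + (P**2 - 5*P - 5*P + P**2))/4 = 1 - ((P**2 - 5*P) + (-10*P + 2*P**2))/4 = 1 - (-15*P + 3*P**2)/4 = 1 + (-3*P**2/4 + 15*P/4) = 1 - 3*P**2/4 + 15*P/4)
(O(5)*(-8))*21 = ((1 - 3/4*5**2 + (15/4)*5)*(-8))*21 = ((1 - 3/4*25 + 75/4)*(-8))*21 = ((1 - 75/4 + 75/4)*(-8))*21 = (1*(-8))*21 = -8*21 = -168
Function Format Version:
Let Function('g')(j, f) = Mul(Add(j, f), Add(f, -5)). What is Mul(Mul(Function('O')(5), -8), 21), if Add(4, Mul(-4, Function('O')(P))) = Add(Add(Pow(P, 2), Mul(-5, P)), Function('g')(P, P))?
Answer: -168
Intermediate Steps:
Function('g')(j, f) = Mul(Add(-5, f), Add(f, j)) (Function('g')(j, f) = Mul(Add(f, j), Add(-5, f)) = Mul(Add(-5, f), Add(f, j)))
Function('O')(P) = Add(1, Mul(Rational(-3, 4), Pow(P, 2)), Mul(Rational(15, 4), P)) (Function('O')(P) = Add(1, Mul(Rational(-1, 4), Add(Add(Pow(P, 2), Mul(-5, P)), Add(Pow(P, 2), Mul(-5, P), Mul(-5, P), Mul(P, P))))) = Add(1, Mul(Rational(-1, 4), Add(Add(Pow(P, 2), Mul(-5, P)), Add(Pow(P, 2), Mul(-5, P), Mul(-5, P), Pow(P, 2))))) = Add(1, Mul(Rational(-1, 4), Add(Add(Pow(P, 2), Mul(-5, P)), Add(Mul(-10, P), Mul(2, Pow(P, 2)))))) = Add(1, Mul(Rational(-1, 4), Add(Mul(-15, P), Mul(3, Pow(P, 2))))) = Add(1, Add(Mul(Rational(-3, 4), Pow(P, 2)), Mul(Rational(15, 4), P))) = Add(1, Mul(Rational(-3, 4), Pow(P, 2)), Mul(Rational(15, 4), P)))
Mul(Mul(Function('O')(5), -8), 21) = Mul(Mul(Add(1, Mul(Rational(-3, 4), Pow(5, 2)), Mul(Rational(15, 4), 5)), -8), 21) = Mul(Mul(Add(1, Mul(Rational(-3, 4), 25), Rational(75, 4)), -8), 21) = Mul(Mul(Add(1, Rational(-75, 4), Rational(75, 4)), -8), 21) = Mul(Mul(1, -8), 21) = Mul(-8, 21) = -168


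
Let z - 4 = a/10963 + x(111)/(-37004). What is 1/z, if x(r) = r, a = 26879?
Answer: 405674852/2616113031 ≈ 0.15507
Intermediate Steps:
z = 2616113031/405674852 (z = 4 + (26879/10963 + 111/(-37004)) = 4 + (26879*(1/10963) + 111*(-1/37004)) = 4 + (26879/10963 - 111/37004) = 4 + 993413623/405674852 = 2616113031/405674852 ≈ 6.4488)
1/z = 1/(2616113031/405674852) = 405674852/2616113031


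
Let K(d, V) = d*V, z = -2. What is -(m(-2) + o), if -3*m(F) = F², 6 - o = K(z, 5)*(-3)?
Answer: 76/3 ≈ 25.333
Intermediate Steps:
K(d, V) = V*d
o = -24 (o = 6 - 5*(-2)*(-3) = 6 - (-10)*(-3) = 6 - 1*30 = 6 - 30 = -24)
m(F) = -F²/3
-(m(-2) + o) = -(-⅓*(-2)² - 24) = -(-⅓*4 - 24) = -(-4/3 - 24) = -1*(-76/3) = 76/3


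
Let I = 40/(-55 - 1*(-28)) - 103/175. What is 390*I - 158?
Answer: -304076/315 ≈ -965.32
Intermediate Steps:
I = -9781/4725 (I = 40/(-55 + 28) - 103*1/175 = 40/(-27) - 103/175 = 40*(-1/27) - 103/175 = -40/27 - 103/175 = -9781/4725 ≈ -2.0701)
390*I - 158 = 390*(-9781/4725) - 158 = -254306/315 - 158 = -304076/315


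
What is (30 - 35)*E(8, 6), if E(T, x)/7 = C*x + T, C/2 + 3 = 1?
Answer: 560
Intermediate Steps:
C = -4 (C = -6 + 2*1 = -6 + 2 = -4)
E(T, x) = -28*x + 7*T (E(T, x) = 7*(-4*x + T) = 7*(T - 4*x) = -28*x + 7*T)
(30 - 35)*E(8, 6) = (30 - 35)*(-28*6 + 7*8) = -5*(-168 + 56) = -5*(-112) = 560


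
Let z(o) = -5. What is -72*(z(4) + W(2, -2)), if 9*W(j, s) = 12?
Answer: 264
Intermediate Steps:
W(j, s) = 4/3 (W(j, s) = (⅑)*12 = 4/3)
-72*(z(4) + W(2, -2)) = -72*(-5 + 4/3) = -72*(-11/3) = 264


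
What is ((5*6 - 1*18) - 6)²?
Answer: 36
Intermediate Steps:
((5*6 - 1*18) - 6)² = ((30 - 18) - 6)² = (12 - 6)² = 6² = 36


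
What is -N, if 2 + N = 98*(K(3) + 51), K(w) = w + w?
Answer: -5584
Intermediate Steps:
K(w) = 2*w
N = 5584 (N = -2 + 98*(2*3 + 51) = -2 + 98*(6 + 51) = -2 + 98*57 = -2 + 5586 = 5584)
-N = -1*5584 = -5584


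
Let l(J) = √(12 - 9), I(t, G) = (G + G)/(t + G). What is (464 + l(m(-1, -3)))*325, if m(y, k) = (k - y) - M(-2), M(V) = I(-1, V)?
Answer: 150800 + 325*√3 ≈ 1.5136e+5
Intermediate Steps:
I(t, G) = 2*G/(G + t) (I(t, G) = (2*G)/(G + t) = 2*G/(G + t))
M(V) = 2*V/(-1 + V) (M(V) = 2*V/(V - 1) = 2*V/(-1 + V))
m(y, k) = -4/3 + k - y (m(y, k) = (k - y) - 2*(-2)/(-1 - 2) = (k - y) - 2*(-2)/(-3) = (k - y) - 2*(-2)*(-1)/3 = (k - y) - 1*4/3 = (k - y) - 4/3 = -4/3 + k - y)
l(J) = √3
(464 + l(m(-1, -3)))*325 = (464 + √3)*325 = 150800 + 325*√3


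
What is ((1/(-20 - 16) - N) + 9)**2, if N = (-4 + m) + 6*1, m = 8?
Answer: 1369/1296 ≈ 1.0563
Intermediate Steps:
N = 10 (N = (-4 + 8) + 6*1 = 4 + 6 = 10)
((1/(-20 - 16) - N) + 9)**2 = ((1/(-20 - 16) - 1*10) + 9)**2 = ((1/(-36) - 10) + 9)**2 = ((-1/36 - 10) + 9)**2 = (-361/36 + 9)**2 = (-37/36)**2 = 1369/1296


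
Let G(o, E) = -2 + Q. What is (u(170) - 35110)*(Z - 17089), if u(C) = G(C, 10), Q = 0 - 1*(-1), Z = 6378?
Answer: 376073921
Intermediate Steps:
Q = 1 (Q = 0 + 1 = 1)
G(o, E) = -1 (G(o, E) = -2 + 1 = -1)
u(C) = -1
(u(170) - 35110)*(Z - 17089) = (-1 - 35110)*(6378 - 17089) = -35111*(-10711) = 376073921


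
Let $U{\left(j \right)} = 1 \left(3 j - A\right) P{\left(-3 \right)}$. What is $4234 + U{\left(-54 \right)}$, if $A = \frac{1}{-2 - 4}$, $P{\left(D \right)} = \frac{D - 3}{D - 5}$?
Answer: $\frac{32901}{8} \approx 4112.6$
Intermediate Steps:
$P{\left(D \right)} = \frac{-3 + D}{-5 + D}$
$A = - \frac{1}{6}$ ($A = \frac{1}{-6} = - \frac{1}{6} \approx -0.16667$)
$U{\left(j \right)} = \frac{1}{8} + \frac{9 j}{4}$ ($U{\left(j \right)} = 1 \left(3 j - - \frac{1}{6}\right) \frac{-3 - 3}{-5 - 3} = 1 \left(3 j + \frac{1}{6}\right) \frac{1}{-8} \left(-6\right) = 1 \left(\frac{1}{6} + 3 j\right) \left(\left(- \frac{1}{8}\right) \left(-6\right)\right) = \left(\frac{1}{6} + 3 j\right) \frac{3}{4} = \frac{1}{8} + \frac{9 j}{4}$)
$4234 + U{\left(-54 \right)} = 4234 + \left(\frac{1}{8} + \frac{9}{4} \left(-54\right)\right) = 4234 + \left(\frac{1}{8} - \frac{243}{2}\right) = 4234 - \frac{971}{8} = \frac{32901}{8}$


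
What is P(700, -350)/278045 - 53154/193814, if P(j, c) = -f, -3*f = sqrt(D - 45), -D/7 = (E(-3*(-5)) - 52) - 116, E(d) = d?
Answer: -26577/96907 + sqrt(114)/278045 ≈ -0.27421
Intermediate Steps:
D = 1071 (D = -7*((-3*(-5) - 52) - 116) = -7*((15 - 52) - 116) = -7*(-37 - 116) = -7*(-153) = 1071)
f = -sqrt(114) (f = -sqrt(1071 - 45)/3 = -sqrt(114) ≈ -10.677)
P(j, c) = sqrt(114) (P(j, c) = -(-1)*sqrt(114) = sqrt(114))
P(700, -350)/278045 - 53154/193814 = sqrt(114)/278045 - 53154/193814 = sqrt(114)*(1/278045) - 53154*1/193814 = sqrt(114)/278045 - 26577/96907 = -26577/96907 + sqrt(114)/278045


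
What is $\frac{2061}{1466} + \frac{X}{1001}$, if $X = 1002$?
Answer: $\frac{3531993}{1467466} \approx 2.4069$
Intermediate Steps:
$\frac{2061}{1466} + \frac{X}{1001} = \frac{2061}{1466} + \frac{1002}{1001} = \frac{3531993}{1467466}$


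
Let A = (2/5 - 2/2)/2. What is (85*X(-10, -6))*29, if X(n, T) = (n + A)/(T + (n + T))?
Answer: 50779/44 ≈ 1154.1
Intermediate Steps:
A = -3/10 (A = (2*(1/5) - 2*1/2)*(1/2) = (2/5 - 1)*(1/2) = -3/5*1/2 = -3/10 ≈ -0.30000)
X(n, T) = (-3/10 + n)/(n + 2*T) (X(n, T) = (n - 3/10)/(T + (n + T)) = (-3/10 + n)/(T + (T + n)) = (-3/10 + n)/(n + 2*T))
(85*X(-10, -6))*29 = (85*((-3/10 - 10)/(-10 + 2*(-6))))*29 = (85*(-103/10/(-10 - 12)))*29 = (85*(-103/10/(-22)))*29 = (85*(-1/22*(-103/10)))*29 = (85*(103/220))*29 = (1751/44)*29 = 50779/44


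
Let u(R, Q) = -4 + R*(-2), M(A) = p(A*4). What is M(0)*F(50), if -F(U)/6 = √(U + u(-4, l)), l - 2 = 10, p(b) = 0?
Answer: 0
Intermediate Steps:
M(A) = 0
l = 12 (l = 2 + 10 = 12)
u(R, Q) = -4 - 2*R
F(U) = -6*√(4 + U) (F(U) = -6*√(U + (-4 - 2*(-4))) = -6*√(U + (-4 + 8)) = -6*√(U + 4) = -6*√(4 + U))
M(0)*F(50) = 0*(-6*√(4 + 50)) = 0*(-18*√6) = 0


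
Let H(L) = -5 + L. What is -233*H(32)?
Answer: -6291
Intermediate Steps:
-233*H(32) = -233*(-5 + 32) = -233*27 = -6291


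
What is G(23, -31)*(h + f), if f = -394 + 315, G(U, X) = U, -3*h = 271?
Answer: -11684/3 ≈ -3894.7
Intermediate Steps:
h = -271/3 (h = -⅓*271 = -271/3 ≈ -90.333)
f = -79
G(23, -31)*(h + f) = 23*(-271/3 - 79) = 23*(-508/3) = -11684/3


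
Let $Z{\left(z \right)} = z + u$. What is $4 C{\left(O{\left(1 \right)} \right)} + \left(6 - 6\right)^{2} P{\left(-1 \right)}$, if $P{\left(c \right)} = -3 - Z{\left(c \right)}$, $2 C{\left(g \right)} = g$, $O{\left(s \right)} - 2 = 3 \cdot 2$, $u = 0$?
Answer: $16$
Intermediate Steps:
$O{\left(s \right)} = 8$ ($O{\left(s \right)} = 2 + 3 \cdot 2 = 2 + 6 = 8$)
$C{\left(g \right)} = \frac{g}{2}$
$Z{\left(z \right)} = z$ ($Z{\left(z \right)} = z + 0 = z$)
$P{\left(c \right)} = -3 - c$
$4 C{\left(O{\left(1 \right)} \right)} + \left(6 - 6\right)^{2} P{\left(-1 \right)} = 4 \cdot \frac{1}{2} \cdot 8 + \left(6 - 6\right)^{2} \left(-3 - -1\right) = 4 \cdot 4 + 0^{2} \left(-3 + 1\right) = 16 + 0 \left(-2\right) = 16 + 0 = 16$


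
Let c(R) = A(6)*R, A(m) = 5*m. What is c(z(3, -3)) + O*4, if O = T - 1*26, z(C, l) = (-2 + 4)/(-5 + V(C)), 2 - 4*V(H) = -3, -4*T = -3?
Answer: -117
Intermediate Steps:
T = ¾ (T = -¼*(-3) = ¾ ≈ 0.75000)
V(H) = 5/4 (V(H) = ½ - ¼*(-3) = ½ + ¾ = 5/4)
z(C, l) = -8/15 (z(C, l) = (-2 + 4)/(-5 + 5/4) = 2/(-15/4) = 2*(-4/15) = -8/15)
c(R) = 30*R (c(R) = (5*6)*R = 30*R)
O = -101/4 (O = ¾ - 1*26 = ¾ - 26 = -101/4 ≈ -25.250)
c(z(3, -3)) + O*4 = 30*(-8/15) - 101/4*4 = -16 - 101 = -117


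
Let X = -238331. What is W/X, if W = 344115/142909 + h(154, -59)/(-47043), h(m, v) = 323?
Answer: -16142042338/1602267874042797 ≈ -1.0074e-5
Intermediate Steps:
W = 16142042338/6722868087 (W = 344115/142909 + 323/(-47043) = 344115*(1/142909) + 323*(-1/47043) = 344115/142909 - 323/47043 = 16142042338/6722868087 ≈ 2.4011)
W/X = (16142042338/6722868087)/(-238331) = (16142042338/6722868087)*(-1/238331) = -16142042338/1602267874042797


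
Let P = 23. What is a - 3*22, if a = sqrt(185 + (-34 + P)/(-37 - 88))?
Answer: -66 + 4*sqrt(7230)/25 ≈ -52.395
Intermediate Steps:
a = 4*sqrt(7230)/25 (a = sqrt(185 + (-34 + 23)/(-37 - 88)) = sqrt(185 - 11/(-125)) = sqrt(185 - 11*(-1/125)) = sqrt(185 + 11/125) = sqrt(23136/125) = 4*sqrt(7230)/25 ≈ 13.605)
a - 3*22 = 4*sqrt(7230)/25 - 3*22 = 4*sqrt(7230)/25 - 1*66 = 4*sqrt(7230)/25 - 66 = -66 + 4*sqrt(7230)/25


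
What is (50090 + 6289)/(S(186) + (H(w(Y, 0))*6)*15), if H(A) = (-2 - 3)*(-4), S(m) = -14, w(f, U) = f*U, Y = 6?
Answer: 56379/1786 ≈ 31.567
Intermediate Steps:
w(f, U) = U*f
H(A) = 20 (H(A) = -5*(-4) = 20)
(50090 + 6289)/(S(186) + (H(w(Y, 0))*6)*15) = (50090 + 6289)/(-14 + (20*6)*15) = 56379/(-14 + 120*15) = 56379/(-14 + 1800) = 56379/1786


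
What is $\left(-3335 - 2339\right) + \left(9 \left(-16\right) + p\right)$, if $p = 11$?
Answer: $-5807$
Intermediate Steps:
$\left(-3335 - 2339\right) + \left(9 \left(-16\right) + p\right) = \left(-3335 - 2339\right) + \left(9 \left(-16\right) + 11\right) = -5674 + \left(-144 + 11\right) = -5674 - 133 = -5807$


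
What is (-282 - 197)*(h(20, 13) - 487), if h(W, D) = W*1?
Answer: 223693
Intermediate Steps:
h(W, D) = W
(-282 - 197)*(h(20, 13) - 487) = (-282 - 197)*(20 - 487) = -479*(-467) = 223693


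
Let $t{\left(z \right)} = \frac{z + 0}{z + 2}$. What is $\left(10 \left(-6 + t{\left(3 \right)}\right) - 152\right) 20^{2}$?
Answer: $-82400$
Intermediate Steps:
$t{\left(z \right)} = \frac{z}{2 + z}$
$\left(10 \left(-6 + t{\left(3 \right)}\right) - 152\right) 20^{2} = \left(10 \left(-6 + \frac{3}{2 + 3}\right) - 152\right) 20^{2} = \left(10 \left(-6 + \frac{3}{5}\right) - 152\right) 400 = \left(10 \left(- \frac{27}{5}\right) - 152\right) 400 = \left(-54 - 152\right) 400 = \left(-206\right) 400 = -82400$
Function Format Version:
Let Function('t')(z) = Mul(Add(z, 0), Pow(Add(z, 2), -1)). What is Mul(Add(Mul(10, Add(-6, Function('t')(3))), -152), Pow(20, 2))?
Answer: -82400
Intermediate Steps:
Function('t')(z) = Mul(z, Pow(Add(2, z), -1))
Mul(Add(Mul(10, Add(-6, Function('t')(3))), -152), Pow(20, 2)) = Mul(Add(Mul(10, Add(-6, Mul(3, Pow(Add(2, 3), -1)))), -152), Pow(20, 2)) = Mul(Add(Mul(10, Add(-6, Mul(3, Pow(5, -1)))), -152), 400) = Mul(Add(Mul(10, Add(-6, Mul(3, Rational(1, 5)))), -152), 400) = Mul(Add(Mul(10, Add(-6, Rational(3, 5))), -152), 400) = Mul(Add(Mul(10, Rational(-27, 5)), -152), 400) = Mul(Add(-54, -152), 400) = Mul(-206, 400) = -82400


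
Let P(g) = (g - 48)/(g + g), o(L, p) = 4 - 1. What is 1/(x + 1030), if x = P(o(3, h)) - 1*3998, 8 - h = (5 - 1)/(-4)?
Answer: -2/5951 ≈ -0.00033608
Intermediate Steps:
h = 9 (h = 8 - (5 - 1)/(-4) = 8 - 4*(-1)/4 = 8 - 1*(-1) = 8 + 1 = 9)
o(L, p) = 3
P(g) = (-48 + g)/(2*g) (P(g) = (-48 + g)/((2*g)) = (-48 + g)*(1/(2*g)) = (-48 + g)/(2*g))
x = -8011/2 (x = (1/2)*(-48 + 3)/3 - 1*3998 = (1/2)*(1/3)*(-45) - 3998 = -15/2 - 3998 = -8011/2 ≈ -4005.5)
1/(x + 1030) = 1/(-8011/2 + 1030) = 1/(-5951/2) = -2/5951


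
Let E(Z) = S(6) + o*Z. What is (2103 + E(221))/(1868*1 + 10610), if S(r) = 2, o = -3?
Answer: 721/6239 ≈ 0.11556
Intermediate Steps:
E(Z) = 2 - 3*Z
(2103 + E(221))/(1868*1 + 10610) = (2103 + (2 - 3*221))/(1868*1 + 10610) = (2103 + (2 - 663))/(1868 + 10610) = (2103 - 661)/12478 = 1442*(1/12478) = 721/6239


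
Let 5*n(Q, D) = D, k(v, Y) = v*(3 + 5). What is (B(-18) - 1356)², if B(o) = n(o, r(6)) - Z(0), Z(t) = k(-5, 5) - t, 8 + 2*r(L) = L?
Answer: 43309561/25 ≈ 1.7324e+6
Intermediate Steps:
k(v, Y) = 8*v (k(v, Y) = v*8 = 8*v)
r(L) = -4 + L/2
n(Q, D) = D/5
Z(t) = -40 - t (Z(t) = 8*(-5) - t = -40 - t)
B(o) = 199/5 (B(o) = (-4 + (½)*6)/5 - (-40 - 1*0) = (-4 + 3)/5 - (-40 + 0) = (⅕)*(-1) - 1*(-40) = -⅕ + 40 = 199/5)
(B(-18) - 1356)² = (199/5 - 1356)² = (-6581/5)² = 43309561/25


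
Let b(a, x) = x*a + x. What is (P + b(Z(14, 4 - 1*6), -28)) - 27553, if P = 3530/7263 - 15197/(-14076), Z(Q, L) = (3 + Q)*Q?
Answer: -388982539441/11359332 ≈ -34243.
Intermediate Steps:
Z(Q, L) = Q*(3 + Q)
b(a, x) = x + a*x (b(a, x) = a*x + x = x + a*x)
P = 17784899/11359332 (P = 3530*(1/7263) - 15197*(-1/14076) = 3530/7263 + 15197/14076 = 17784899/11359332 ≈ 1.5657)
(P + b(Z(14, 4 - 1*6), -28)) - 27553 = (17784899/11359332 - 28*(1 + 14*(3 + 14))) - 27553 = (17784899/11359332 - 28*(1 + 14*17)) - 27553 = (17784899/11359332 - 28*(1 + 238)) - 27553 = (17784899/11359332 - 28*239) - 27553 = (17784899/11359332 - 6692) - 27553 = -75998864845/11359332 - 27553 = -388982539441/11359332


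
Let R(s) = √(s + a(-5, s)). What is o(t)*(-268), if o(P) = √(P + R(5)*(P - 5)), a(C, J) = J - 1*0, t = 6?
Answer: -268*√(6 + √10) ≈ -811.22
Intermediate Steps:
a(C, J) = J (a(C, J) = J + 0 = J)
R(s) = √2*√s (R(s) = √(s + s) = √(2*s) = √2*√s)
o(P) = √(P + √10*(-5 + P)) (o(P) = √(P + (√2*√5)*(P - 5)) = √(P + √10*(-5 + P)))
o(t)*(-268) = √(6 - 5*√10 + 6*√10)*(-268) = √(6 + √10)*(-268) = -268*√(6 + √10)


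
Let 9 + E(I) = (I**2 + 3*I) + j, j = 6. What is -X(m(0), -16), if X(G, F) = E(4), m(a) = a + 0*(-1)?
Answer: -25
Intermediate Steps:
m(a) = a (m(a) = a + 0 = a)
E(I) = -3 + I**2 + 3*I (E(I) = -9 + ((I**2 + 3*I) + 6) = -9 + (6 + I**2 + 3*I) = -3 + I**2 + 3*I)
X(G, F) = 25 (X(G, F) = -3 + 4**2 + 3*4 = -3 + 16 + 12 = 25)
-X(m(0), -16) = -1*25 = -25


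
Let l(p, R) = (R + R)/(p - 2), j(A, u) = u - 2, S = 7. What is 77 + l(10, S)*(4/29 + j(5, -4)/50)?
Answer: 223391/2900 ≈ 77.031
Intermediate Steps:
j(A, u) = -2 + u
l(p, R) = 2*R/(-2 + p) (l(p, R) = (2*R)/(-2 + p) = 2*R/(-2 + p))
77 + l(10, S)*(4/29 + j(5, -4)/50) = 77 + (2*7/(-2 + 10))*(4/29 + (-2 - 4)/50) = 77 + (2*7/8)*(4*(1/29) - 6*1/50) = 77 + (2*7*(⅛))*(4/29 - 3/25) = 77 + (7/4)*(13/725) = 77 + 91/2900 = 223391/2900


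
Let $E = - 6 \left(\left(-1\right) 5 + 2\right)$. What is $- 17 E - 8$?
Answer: $-314$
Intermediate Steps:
$E = 18$ ($E = - 6 \left(-5 + 2\right) = \left(-6\right) \left(-3\right) = 18$)
$- 17 E - 8 = \left(-17\right) 18 - 8 = -306 - 8 = -314$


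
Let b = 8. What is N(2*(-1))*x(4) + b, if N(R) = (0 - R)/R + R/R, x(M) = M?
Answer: 8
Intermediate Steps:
N(R) = 0 (N(R) = (-R)/R + 1 = -1 + 1 = 0)
N(2*(-1))*x(4) + b = 0*4 + 8 = 0 + 8 = 8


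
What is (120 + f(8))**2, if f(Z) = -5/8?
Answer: 912025/64 ≈ 14250.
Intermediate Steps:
f(Z) = -5/8 (f(Z) = -5*1/8 = -5/8)
(120 + f(8))**2 = (120 - 5/8)**2 = (955/8)**2 = 912025/64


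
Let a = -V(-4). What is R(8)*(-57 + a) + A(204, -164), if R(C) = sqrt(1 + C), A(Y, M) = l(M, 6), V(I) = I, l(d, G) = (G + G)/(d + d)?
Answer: -13041/82 ≈ -159.04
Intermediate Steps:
l(d, G) = G/d (l(d, G) = (2*G)/((2*d)) = (2*G)*(1/(2*d)) = G/d)
A(Y, M) = 6/M
a = 4 (a = -1*(-4) = 4)
R(8)*(-57 + a) + A(204, -164) = sqrt(1 + 8)*(-57 + 4) + 6/(-164) = sqrt(9)*(-53) + 6*(-1/164) = 3*(-53) - 3/82 = -159 - 3/82 = -13041/82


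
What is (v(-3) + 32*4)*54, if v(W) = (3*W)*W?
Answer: 8370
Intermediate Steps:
v(W) = 3*W²
(v(-3) + 32*4)*54 = (3*(-3)² + 32*4)*54 = (3*9 + 128)*54 = (27 + 128)*54 = 155*54 = 8370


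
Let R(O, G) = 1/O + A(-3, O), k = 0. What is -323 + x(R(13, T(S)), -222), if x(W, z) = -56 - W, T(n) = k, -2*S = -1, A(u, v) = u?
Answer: -4889/13 ≈ -376.08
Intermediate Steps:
S = ½ (S = -½*(-1) = ½ ≈ 0.50000)
T(n) = 0
R(O, G) = -3 + 1/O (R(O, G) = 1/O - 3 = -3 + 1/O)
-323 + x(R(13, T(S)), -222) = -323 + (-56 - (-3 + 1/13)) = -323 + (-56 - 1*(-38/13)) = -323 + (-56 + 38/13) = -323 - 690/13 = -4889/13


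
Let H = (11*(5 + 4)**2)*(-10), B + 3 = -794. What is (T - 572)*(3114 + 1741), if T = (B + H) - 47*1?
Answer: -50132730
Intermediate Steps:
B = -797 (B = -3 - 794 = -797)
H = -8910 (H = (11*9**2)*(-10) = (11*81)*(-10) = 891*(-10) = -8910)
T = -9754 (T = (-797 - 8910) - 47*1 = -9707 - 47 = -9754)
(T - 572)*(3114 + 1741) = (-9754 - 572)*(3114 + 1741) = -10326*4855 = -50132730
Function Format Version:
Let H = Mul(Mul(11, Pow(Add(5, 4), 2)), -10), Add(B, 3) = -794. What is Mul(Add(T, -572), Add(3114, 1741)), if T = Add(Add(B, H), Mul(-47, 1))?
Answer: -50132730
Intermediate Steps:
B = -797 (B = Add(-3, -794) = -797)
H = -8910 (H = Mul(Mul(11, Pow(9, 2)), -10) = Mul(Mul(11, 81), -10) = Mul(891, -10) = -8910)
T = -9754 (T = Add(Add(-797, -8910), Mul(-47, 1)) = Add(-9707, -47) = -9754)
Mul(Add(T, -572), Add(3114, 1741)) = Mul(Add(-9754, -572), Add(3114, 1741)) = Mul(-10326, 4855) = -50132730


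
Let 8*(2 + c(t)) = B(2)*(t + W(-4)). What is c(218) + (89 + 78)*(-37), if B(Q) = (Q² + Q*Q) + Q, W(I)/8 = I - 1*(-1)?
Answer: -11877/2 ≈ -5938.5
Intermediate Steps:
W(I) = 8 + 8*I (W(I) = 8*(I - 1*(-1)) = 8*(I + 1) = 8*(1 + I) = 8 + 8*I)
B(Q) = Q + 2*Q² (B(Q) = (Q² + Q²) + Q = 2*Q² + Q = Q + 2*Q²)
c(t) = -32 + 5*t/4 (c(t) = -2 + ((2*(1 + 2*2))*(t + (8 + 8*(-4))))/8 = -2 + ((2*(1 + 4))*(t + (8 - 32)))/8 = -2 + ((2*5)*(t - 24))/8 = -2 + (10*(-24 + t))/8 = -2 + (-240 + 10*t)/8 = -2 + (-30 + 5*t/4) = -32 + 5*t/4)
c(218) + (89 + 78)*(-37) = (-32 + (5/4)*218) + (89 + 78)*(-37) = (-32 + 545/2) + 167*(-37) = 481/2 - 6179 = -11877/2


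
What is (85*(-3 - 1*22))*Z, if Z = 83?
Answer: -176375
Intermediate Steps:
(85*(-3 - 1*22))*Z = (85*(-3 - 1*22))*83 = (85*(-3 - 22))*83 = (85*(-25))*83 = -2125*83 = -176375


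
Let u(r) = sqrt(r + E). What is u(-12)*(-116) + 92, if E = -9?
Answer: 92 - 116*I*sqrt(21) ≈ 92.0 - 531.58*I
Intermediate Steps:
u(r) = sqrt(-9 + r) (u(r) = sqrt(r - 9) = sqrt(-9 + r))
u(-12)*(-116) + 92 = sqrt(-9 - 12)*(-116) + 92 = sqrt(-21)*(-116) + 92 = (I*sqrt(21))*(-116) + 92 = -116*I*sqrt(21) + 92 = 92 - 116*I*sqrt(21)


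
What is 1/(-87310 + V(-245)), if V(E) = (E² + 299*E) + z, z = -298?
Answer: -1/100838 ≈ -9.9169e-6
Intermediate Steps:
V(E) = -298 + E² + 299*E (V(E) = (E² + 299*E) - 298 = -298 + E² + 299*E)
1/(-87310 + V(-245)) = 1/(-87310 + (-298 + (-245)² + 299*(-245))) = 1/(-87310 + (-298 + 60025 - 73255)) = 1/(-87310 - 13528) = 1/(-100838) = -1/100838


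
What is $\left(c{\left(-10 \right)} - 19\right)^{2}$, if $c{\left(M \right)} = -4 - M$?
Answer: $169$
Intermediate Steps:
$\left(c{\left(-10 \right)} - 19\right)^{2} = \left(\left(-4 - -10\right) - 19\right)^{2} = \left(\left(-4 + 10\right) - 19\right)^{2} = \left(6 - 19\right)^{2} = \left(-13\right)^{2} = 169$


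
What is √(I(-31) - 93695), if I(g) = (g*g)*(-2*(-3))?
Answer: I*√87929 ≈ 296.53*I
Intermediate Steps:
I(g) = 6*g² (I(g) = g²*6 = 6*g²)
√(I(-31) - 93695) = √(6*(-31)² - 93695) = √(6*961 - 93695) = √(5766 - 93695) = √(-87929) = I*√87929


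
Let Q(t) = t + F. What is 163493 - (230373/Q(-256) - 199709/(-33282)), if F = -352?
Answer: 1657950629461/10117728 ≈ 1.6387e+5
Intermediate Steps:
Q(t) = -352 + t (Q(t) = t - 352 = -352 + t)
163493 - (230373/Q(-256) - 199709/(-33282)) = 163493 - (230373/(-352 - 256) - 199709/(-33282)) = 163493 - (230373/(-608) - 199709*(-1/33282)) = 163493 - (230373*(-1/608) + 199709/33282) = 163493 - (-230373/608 + 199709/33282) = 163493 - 1*(-3772925557/10117728) = 163493 + 3772925557/10117728 = 1657950629461/10117728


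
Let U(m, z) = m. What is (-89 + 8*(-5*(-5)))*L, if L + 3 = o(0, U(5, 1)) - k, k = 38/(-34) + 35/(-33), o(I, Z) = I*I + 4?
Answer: 65971/187 ≈ 352.79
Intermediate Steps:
o(I, Z) = 4 + I² (o(I, Z) = I² + 4 = 4 + I²)
k = -1222/561 (k = 38*(-1/34) + 35*(-1/33) = -19/17 - 35/33 = -1222/561 ≈ -2.1783)
L = 1783/561 (L = -3 + ((4 + 0²) - 1*(-1222/561)) = -3 + ((4 + 0) + 1222/561) = -3 + (4 + 1222/561) = -3 + 3466/561 = 1783/561 ≈ 3.1783)
(-89 + 8*(-5*(-5)))*L = (-89 + 8*(-5*(-5)))*(1783/561) = (-89 + 8*25)*(1783/561) = (-89 + 200)*(1783/561) = 111*(1783/561) = 65971/187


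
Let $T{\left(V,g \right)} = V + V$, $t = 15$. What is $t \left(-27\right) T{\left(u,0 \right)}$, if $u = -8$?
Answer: $6480$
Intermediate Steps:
$T{\left(V,g \right)} = 2 V$
$t \left(-27\right) T{\left(u,0 \right)} = 15 \left(-27\right) 2 \left(-8\right) = \left(-405\right) \left(-16\right) = 6480$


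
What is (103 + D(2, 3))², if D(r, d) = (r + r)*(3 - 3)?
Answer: 10609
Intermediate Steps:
D(r, d) = 0 (D(r, d) = (2*r)*0 = 0)
(103 + D(2, 3))² = (103 + 0)² = 103² = 10609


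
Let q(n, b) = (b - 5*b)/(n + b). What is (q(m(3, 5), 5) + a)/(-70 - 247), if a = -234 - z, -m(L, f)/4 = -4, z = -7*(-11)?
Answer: 6551/6657 ≈ 0.98408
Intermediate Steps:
z = 77
m(L, f) = 16 (m(L, f) = -4*(-4) = 16)
a = -311 (a = -234 - 1*77 = -234 - 77 = -311)
q(n, b) = -4*b/(b + n) (q(n, b) = (-4*b)/(b + n) = -4*b/(b + n))
(q(m(3, 5), 5) + a)/(-70 - 247) = (-4*5/(5 + 16) - 311)/(-70 - 247) = (-4*5/21 - 311)/(-317) = (-4*5*1/21 - 311)*(-1/317) = (-20/21 - 311)*(-1/317) = -6551/21*(-1/317) = 6551/6657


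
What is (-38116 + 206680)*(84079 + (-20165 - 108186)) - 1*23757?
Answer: -7462689165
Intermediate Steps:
(-38116 + 206680)*(84079 + (-20165 - 108186)) - 1*23757 = 168564*(84079 - 128351) - 23757 = 168564*(-44272) - 23757 = -7462665408 - 23757 = -7462689165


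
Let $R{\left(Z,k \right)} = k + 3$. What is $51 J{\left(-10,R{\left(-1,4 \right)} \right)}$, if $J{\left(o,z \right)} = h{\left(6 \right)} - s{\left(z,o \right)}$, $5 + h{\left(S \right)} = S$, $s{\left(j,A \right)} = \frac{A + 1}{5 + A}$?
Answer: $- \frac{204}{5} \approx -40.8$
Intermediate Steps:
$s{\left(j,A \right)} = \frac{1 + A}{5 + A}$
$R{\left(Z,k \right)} = 3 + k$
$h{\left(S \right)} = -5 + S$
$J{\left(o,z \right)} = 1 - \frac{1 + o}{5 + o}$ ($J{\left(o,z \right)} = \left(-5 + 6\right) - \frac{1 + o}{5 + o} = 1 - \frac{1 + o}{5 + o}$)
$51 J{\left(-10,R{\left(-1,4 \right)} \right)} = 51 \frac{4}{5 - 10} = 51 \frac{4}{-5} = 51 \cdot 4 \left(- \frac{1}{5}\right) = 51 \left(- \frac{4}{5}\right) = - \frac{204}{5}$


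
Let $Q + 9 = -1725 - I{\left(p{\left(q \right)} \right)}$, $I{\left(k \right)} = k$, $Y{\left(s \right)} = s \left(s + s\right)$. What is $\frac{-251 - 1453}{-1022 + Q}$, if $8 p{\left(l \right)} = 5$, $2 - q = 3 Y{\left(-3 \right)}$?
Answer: $\frac{4544}{7351} \approx 0.61815$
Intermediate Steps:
$Y{\left(s \right)} = 2 s^{2}$ ($Y{\left(s \right)} = s 2 s = 2 s^{2}$)
$q = -52$ ($q = 2 - 3 \cdot 2 \left(-3\right)^{2} = 2 - 3 \cdot 2 \cdot 9 = 2 - 3 \cdot 18 = 2 - 54 = -52$)
$p{\left(l \right)} = \frac{5}{8}$ ($p{\left(l \right)} = \frac{1}{8} \cdot 5 = \frac{5}{8}$)
$Q = - \frac{13877}{8}$ ($Q = -9 - \frac{13805}{8} = - \frac{13877}{8} \approx -1734.6$)
$\frac{-251 - 1453}{-1022 + Q} = \frac{-251 - 1453}{-1022 - \frac{13877}{8}} = - \frac{1704}{- \frac{22053}{8}} = \left(-1704\right) \left(- \frac{8}{22053}\right) = \frac{4544}{7351}$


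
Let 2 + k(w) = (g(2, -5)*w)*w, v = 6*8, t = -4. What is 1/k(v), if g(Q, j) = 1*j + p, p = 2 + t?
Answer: -1/16130 ≈ -6.1996e-5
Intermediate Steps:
p = -2 (p = 2 - 4 = -2)
g(Q, j) = -2 + j (g(Q, j) = 1*j - 2 = j - 2 = -2 + j)
v = 48
k(w) = -2 - 7*w² (k(w) = -2 + ((-2 - 5)*w)*w = -2 + (-7*w)*w = -2 - 7*w²)
1/k(v) = 1/(-2 - 7*48²) = 1/(-2 - 7*2304) = 1/(-2 - 16128) = 1/(-16130) = -1/16130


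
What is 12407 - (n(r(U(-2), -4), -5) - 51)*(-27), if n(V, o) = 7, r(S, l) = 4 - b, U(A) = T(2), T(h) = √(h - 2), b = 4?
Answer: 11219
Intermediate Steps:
T(h) = √(-2 + h)
U(A) = 0 (U(A) = √(-2 + 2) = √0 = 0)
r(S, l) = 0 (r(S, l) = 4 - 1*4 = 4 - 4 = 0)
12407 - (n(r(U(-2), -4), -5) - 51)*(-27) = 12407 - (7 - 51)*(-27) = 12407 - (-44)*(-27) = 12407 - 1*1188 = 12407 - 1188 = 11219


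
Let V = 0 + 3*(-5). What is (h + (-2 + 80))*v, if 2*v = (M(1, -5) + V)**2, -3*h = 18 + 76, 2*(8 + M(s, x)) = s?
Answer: 23625/2 ≈ 11813.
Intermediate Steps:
M(s, x) = -8 + s/2
V = -15 (V = 0 - 15 = -15)
h = -94/3 (h = -(18 + 76)/3 = -1/3*94 = -94/3 ≈ -31.333)
v = 2025/8 (v = ((-8 + (1/2)*1) - 15)**2/2 = ((-8 + 1/2) - 15)**2/2 = (-15/2 - 15)**2/2 = (-45/2)**2/2 = (1/2)*(2025/4) = 2025/8 ≈ 253.13)
(h + (-2 + 80))*v = (-94/3 + (-2 + 80))*(2025/8) = (-94/3 + 78)*(2025/8) = (140/3)*(2025/8) = 23625/2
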